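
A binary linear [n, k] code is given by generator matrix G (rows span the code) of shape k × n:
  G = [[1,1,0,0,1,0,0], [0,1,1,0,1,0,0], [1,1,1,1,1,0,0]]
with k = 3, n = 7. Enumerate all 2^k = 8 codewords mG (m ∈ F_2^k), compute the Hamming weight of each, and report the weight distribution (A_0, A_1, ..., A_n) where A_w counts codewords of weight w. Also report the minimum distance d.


Weight distribution: A_0 = 1, A_2 = 3, A_3 = 3, A_5 = 1. Minimum distance d = 2.

Enumerate all 2^3 = 8 messages m ∈ F_2^3.
For each, compute codeword c = mG in F_2^7, then tally its weight.
  m = 000 → c = 0000000, weight = 0.
  m = 100 → c = 1100100, weight = 3.
  m = 010 → c = 0110100, weight = 3.
  m = 110 → c = 1010000, weight = 2.
  m = 001 → c = 1111100, weight = 5.
  m = 101 → c = 0011000, weight = 2.
  m = 011 → c = 1001000, weight = 2.
  m = 111 → c = 0101100, weight = 3.
Tally weights:
  weight 0: 1 codewords.
  weight 2: 3 codewords.
  weight 3: 3 codewords.
  weight 5: 1 codewords.
Minimum distance d = smallest w > 0 with A_w > 0 = 2.
Sanity: Σ A_w = 8 = 2^3 = 8 ✓.


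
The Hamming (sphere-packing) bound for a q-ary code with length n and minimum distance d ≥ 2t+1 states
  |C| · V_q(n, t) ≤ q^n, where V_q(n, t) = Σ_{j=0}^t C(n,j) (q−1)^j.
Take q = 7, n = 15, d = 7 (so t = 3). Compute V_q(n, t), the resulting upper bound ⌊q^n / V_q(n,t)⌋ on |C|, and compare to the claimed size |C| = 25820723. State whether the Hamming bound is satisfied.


V_q(n, t) = 102151, q^n = 4747561509943, Hamming bound = 46475918, |C| = 25820723 ≤ bound (satisfied).

Step 1: Compute V_q(n, t) = Σ_{j=0}^3 C(n, j) (q−1)^j.
  j = 0: C(15,0)·(6)^0 = 1·1 = 1.
  j = 1: C(15,1)·(6)^1 = 15·6 = 90.
  j = 2: C(15,2)·(6)^2 = 105·36 = 3780.
  j = 3: C(15,3)·(6)^3 = 455·216 = 98280.
  V_q(n, t) = 1 + 90 + 3780 + 98280 = 102151.
Step 2: q^n = 7^15 = 4747561509943.
Step 3: Hamming bound ⌊q^n / V_q(n,t)⌋ = ⌊4747561509943/102151⌋ = 46475918.
Step 4: Compare |C| = 25820723 to 46475918: satisfied.
The claimed |C| lies below the Hamming bound.


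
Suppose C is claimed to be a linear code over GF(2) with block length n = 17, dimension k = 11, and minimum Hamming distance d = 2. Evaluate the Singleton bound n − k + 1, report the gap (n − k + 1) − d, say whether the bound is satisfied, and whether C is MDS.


Singleton RHS = n − k + 1 = 7, slack = 5, bound satisfied, not MDS.

Singleton bound: d ≤ n − k + 1.
Here n = 17, k = 11, so n − k + 1 = 7.
Given d = 2, check d ≤ 7: YES.
Slack = (n − k + 1) − d = 5.
The code is NOT MDS (slack = 5 > 0).
Description: the claimed parameters are [17, 11, 2]_2; such a code would be non-MDS.


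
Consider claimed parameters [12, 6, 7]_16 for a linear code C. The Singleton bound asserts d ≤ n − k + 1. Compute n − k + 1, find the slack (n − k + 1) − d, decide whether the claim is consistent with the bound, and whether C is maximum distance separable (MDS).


Singleton RHS = n − k + 1 = 7, slack = 0, bound satisfied, MDS.

Singleton bound: d ≤ n − k + 1.
Here n = 12, k = 6, so n − k + 1 = 7.
Given d = 7, check d ≤ 7: YES.
Slack = (n − k + 1) − d = 0.
The code is MDS (slack = 0).
Description: the claimed parameters are [12, 6, 7]_16; such a code would be MDS (meets Singleton bound).


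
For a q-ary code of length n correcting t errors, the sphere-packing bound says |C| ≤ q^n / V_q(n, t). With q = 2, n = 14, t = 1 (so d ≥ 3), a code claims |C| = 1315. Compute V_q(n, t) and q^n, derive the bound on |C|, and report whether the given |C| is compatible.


V_q(n, t) = 15, q^n = 16384, Hamming bound = 1092, |C| = 1315 > bound (violated).

Step 1: Compute V_q(n, t) = Σ_{j=0}^1 C(n, j) (q−1)^j.
  j = 0: C(14,0)·(1)^0 = 1·1 = 1.
  j = 1: C(14,1)·(1)^1 = 14·1 = 14.
  V_q(n, t) = 1 + 14 = 15.
Step 2: q^n = 2^14 = 16384.
Step 3: Hamming bound ⌊q^n / V_q(n,t)⌋ = ⌊16384/15⌋ = 1092.
Step 4: Compare |C| = 1315 to 1092: violated.
The claimed |C| lies above the Hamming bound, so no 2-ary code of length 14 with d ≥ 3 can have 1315 codewords.


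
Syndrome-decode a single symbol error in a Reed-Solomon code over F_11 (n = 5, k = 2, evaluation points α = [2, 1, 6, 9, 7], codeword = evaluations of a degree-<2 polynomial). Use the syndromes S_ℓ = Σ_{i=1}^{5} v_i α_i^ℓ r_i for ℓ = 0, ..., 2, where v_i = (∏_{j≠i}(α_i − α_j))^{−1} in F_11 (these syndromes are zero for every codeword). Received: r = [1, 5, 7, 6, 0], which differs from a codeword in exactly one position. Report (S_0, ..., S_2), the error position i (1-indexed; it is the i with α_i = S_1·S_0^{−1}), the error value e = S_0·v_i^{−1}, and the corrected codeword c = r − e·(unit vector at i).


S = (5, 2, 3), error at position 5, error magnitude e = 8, c = [1, 5, 7, 6, 3].

Step 1: column multipliers v_i = (∏_{j≠i}(α_i − α_j))^{−1} mod 11.
  i = 1 (α = 2): (2−1)(2−6)(2−9)(2−7) = 1·(−4)·(−7)·(−5) = −140 ≡ 3, so v_1 = 3^{−1} = 4 (mod 11).
  i = 2 (α = 1): (1−2)(1−6)(1−9)(1−7) = (−1)·(−5)·(−8)·(−6) = 240 ≡ 9, so v_2 = 9^{−1} = 5 (mod 11).
  i = 3 (α = 6): (6−2)(6−1)(6−9)(6−7) = 4·5·(−3)·(−1) = 60 ≡ 5, so v_3 = 5^{−1} = 9 (mod 11).
  i = 4 (α = 9): (9−2)(9−1)(9−6)(9−7) = 7·8·3·2 = 336 ≡ 6, so v_4 = 6^{−1} = 2 (mod 11).
  i = 5 (α = 7): (7−2)(7−1)(7−6)(7−9) = 5·6·1·(−2) = −60 ≡ 6, so v_5 = 6^{−1} = 2 (mod 11).
  v = [4, 5, 9, 2, 2].
Step 2: syndromes of r = [1, 5, 7, 6, 0] (all sums mod 11).
  S_0 = Σ v_i r_i = 4·1 + 5·5 + 9·7 + 2·6 + 2·0 = 104 ≡ 5.
  S_1 = Σ v_i α_i r_i = 4·2·1 + 5·1·5 + 9·6·7 + 2·9·6 + 2·7·0 = 519 ≡ 2.
  α_i^2 mod 11 = [4, 1, 3, 4, 5].
  S_2 = Σ v_i α_i^2 r_i = 4·4·1 + 5·1·5 + 9·3·7 + 2·4·6 + 2·5·0 = 278 ≡ 3.
  S = (5, 2, 3) ≠ 0, so r is not a codeword (an error is present).
Step 3: locate the error. For a single error e at position i, S_ℓ = v_i·e·α_i^ℓ, so α_err = S_1/S_0.
  S_0^{−1} = 5^{−1} = 9 (mod 11), so α_err = 2·9 = 18 ≡ 7 = α_5. Error position i = 5.
  Consistency check: S_2/S_1 = 3·6 = 18 ≡ 7 = α_err ✓ (single-error assumption holds).
Step 4: error magnitude e = S_0/v_5 = S_0·∏_{j≠5}(α_5 − α_j) = 5·6 = 30 ≡ 8 (mod 11).
Step 5: correct position 5: c_5 = r_5 − e = 0 − 8 ≡ 3 (mod 11). Hence c = [1, 5, 7, 6, 3].
  Check: interpolating c through the α_i gives m(x) = 9 + 7·x (degree < 2) with m(α_i) = c_i for every i, so c is indeed a codeword.


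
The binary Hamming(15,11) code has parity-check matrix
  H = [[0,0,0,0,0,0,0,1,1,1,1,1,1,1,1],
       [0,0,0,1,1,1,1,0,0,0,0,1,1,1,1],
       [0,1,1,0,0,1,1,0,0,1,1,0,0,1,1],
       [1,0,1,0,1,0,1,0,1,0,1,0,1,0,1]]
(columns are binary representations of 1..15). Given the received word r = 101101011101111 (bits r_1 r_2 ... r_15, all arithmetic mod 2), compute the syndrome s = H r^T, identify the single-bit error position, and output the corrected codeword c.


s = (1, 0, 1, 1)^T, error position = 11, corrected codeword c = 101101011111111

Compute s = H r^T mod 2 one row at a time:
  s_1 = 1 + 1 + 1 + 0 + 1 + 1 + 1 + 1 = 7 ≡ 1 (mod 2).
  s_2 = 1 + 0 + 1 + 0 + 1 + 1 + 1 + 1 = 6 ≡ 0 (mod 2).
  s_3 = 0 + 1 + 1 + 0 + 1 + 0 + 1 + 1 = 5 ≡ 1 (mod 2).
  s_4 = 1 + 1 + 0 + 0 + 1 + 0 + 1 + 1 = 5 ≡ 1 (mod 2).
s = (1, 0, 1, 1)^T — this equals column 11 of H (binary 1011), so error is at position 11.
Correct: flip bit 11 of r = 101101011101111 to get c = 101101011111111.


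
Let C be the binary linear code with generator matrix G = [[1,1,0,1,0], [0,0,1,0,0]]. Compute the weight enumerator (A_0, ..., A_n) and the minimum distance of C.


Weight distribution: A_0 = 1, A_1 = 1, A_3 = 1, A_4 = 1. Minimum distance d = 1.

Enumerate all 2^2 = 4 messages m ∈ F_2^2.
For each, compute codeword c = mG in F_2^5, then tally its weight.
  m = 00 → c = 00000, weight = 0.
  m = 10 → c = 11010, weight = 3.
  m = 01 → c = 00100, weight = 1.
  m = 11 → c = 11110, weight = 4.
Tally weights:
  weight 0: 1 codewords.
  weight 1: 1 codewords.
  weight 3: 1 codewords.
  weight 4: 1 codewords.
Minimum distance d = smallest w > 0 with A_w > 0 = 1.
Sanity: Σ A_w = 4 = 2^2 = 4 ✓.


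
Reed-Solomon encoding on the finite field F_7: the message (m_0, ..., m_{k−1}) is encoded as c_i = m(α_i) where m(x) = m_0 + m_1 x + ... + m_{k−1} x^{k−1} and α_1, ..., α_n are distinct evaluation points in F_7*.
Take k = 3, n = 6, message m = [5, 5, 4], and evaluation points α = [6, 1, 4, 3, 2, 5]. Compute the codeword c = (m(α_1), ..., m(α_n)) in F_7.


c = [4, 0, 5, 0, 3, 4]

Message polynomial: m(x) = 5 + 5·x + 4·x^2 (mod 7).
For each evaluation point α_i, compute m(α_i) mod 7:
  α_1 = 6: Horner steps 4 → 1 → 4, so m(6) = 4.
  α_2 = 1: Horner steps 4 → 2 → 0, so m(1) = 0.
  α_3 = 4: Horner steps 4 → 0 → 5, so m(4) = 5.
  α_4 = 3: Horner steps 4 → 3 → 0, so m(3) = 0.
  α_5 = 2: Horner steps 4 → 6 → 3, so m(2) = 3.
  α_6 = 5: Horner steps 4 → 4 → 4, so m(5) = 4.
Codeword c = [4, 0, 5, 0, 3, 4] ∈ F_7^6.


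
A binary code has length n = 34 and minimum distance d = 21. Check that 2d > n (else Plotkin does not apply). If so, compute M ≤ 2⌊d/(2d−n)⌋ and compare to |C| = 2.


Plotkin bound M ≤ 4; given |C| = 2 ≤ bound (satisfied).

Check applicability: 2d = 42, n = 34.
2d − n = 8 > 0, so Plotkin applies.
Compute d/(2d−n) = 21/8 ≈ 2.6250.
⌊d/(2d−n)⌋ = 2.
Plotkin bound: M ≤ 2·2 = 4.
Given |C| = 2, check: satisfied.
This |C| is below the Plotkin bound.


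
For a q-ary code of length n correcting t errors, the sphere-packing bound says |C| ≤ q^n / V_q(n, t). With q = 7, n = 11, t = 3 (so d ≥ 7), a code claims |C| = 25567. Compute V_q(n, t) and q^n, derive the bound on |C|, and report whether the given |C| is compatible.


V_q(n, t) = 37687, q^n = 1977326743, Hamming bound = 52467, |C| = 25567 ≤ bound (satisfied).

Step 1: Compute V_q(n, t) = Σ_{j=0}^3 C(n, j) (q−1)^j.
  j = 0: C(11,0)·(6)^0 = 1·1 = 1.
  j = 1: C(11,1)·(6)^1 = 11·6 = 66.
  j = 2: C(11,2)·(6)^2 = 55·36 = 1980.
  j = 3: C(11,3)·(6)^3 = 165·216 = 35640.
  V_q(n, t) = 1 + 66 + 1980 + 35640 = 37687.
Step 2: q^n = 7^11 = 1977326743.
Step 3: Hamming bound ⌊q^n / V_q(n,t)⌋ = ⌊1977326743/37687⌋ = 52467.
Step 4: Compare |C| = 25567 to 52467: satisfied.
The claimed |C| lies below the Hamming bound.


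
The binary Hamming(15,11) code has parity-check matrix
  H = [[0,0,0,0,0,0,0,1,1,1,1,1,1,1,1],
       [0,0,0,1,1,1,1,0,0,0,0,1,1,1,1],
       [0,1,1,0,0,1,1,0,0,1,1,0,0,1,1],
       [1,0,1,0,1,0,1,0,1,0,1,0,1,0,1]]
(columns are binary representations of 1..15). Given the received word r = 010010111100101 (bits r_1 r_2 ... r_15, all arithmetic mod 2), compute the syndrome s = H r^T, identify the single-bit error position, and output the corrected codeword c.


s = (1, 0, 0, 1)^T, error position = 9, corrected codeword c = 010010110100101

Compute s = H r^T mod 2 one row at a time:
  s_1 = 1 + 1 + 1 + 0 + 0 + 1 + 0 + 1 = 5 ≡ 1 (mod 2).
  s_2 = 0 + 1 + 0 + 1 + 0 + 1 + 0 + 1 = 4 ≡ 0 (mod 2).
  s_3 = 1 + 0 + 0 + 1 + 1 + 0 + 0 + 1 = 4 ≡ 0 (mod 2).
  s_4 = 0 + 0 + 1 + 1 + 1 + 0 + 1 + 1 = 5 ≡ 1 (mod 2).
s = (1, 0, 0, 1)^T — this equals column 9 of H (binary 1001), so error is at position 9.
Correct: flip bit 9 of r = 010010111100101 to get c = 010010110100101.


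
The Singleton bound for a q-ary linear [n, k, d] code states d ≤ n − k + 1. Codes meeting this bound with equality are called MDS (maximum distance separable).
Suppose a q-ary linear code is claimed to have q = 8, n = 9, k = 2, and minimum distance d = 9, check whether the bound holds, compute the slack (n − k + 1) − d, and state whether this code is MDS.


Singleton RHS = n − k + 1 = 8, slack = -1, bound violated (no such code; not MDS).

Singleton bound: d ≤ n − k + 1.
Here n = 9, k = 2, so n − k + 1 = 8.
Given d = 9, check d ≤ 8: NO.
Slack = (n − k + 1) − d = -1.
The slack is negative: d = 9 exceeds n − k + 1 = 8 by 1, so the Singleton bound is violated and no linear [9, 2, 9]_8 code can exist. In particular it is not MDS (MDS requires d = n − k + 1 exactly).
Description: the claimed parameters are [9, 2, 9]_8; such a code would be impossible (violates the Singleton bound).


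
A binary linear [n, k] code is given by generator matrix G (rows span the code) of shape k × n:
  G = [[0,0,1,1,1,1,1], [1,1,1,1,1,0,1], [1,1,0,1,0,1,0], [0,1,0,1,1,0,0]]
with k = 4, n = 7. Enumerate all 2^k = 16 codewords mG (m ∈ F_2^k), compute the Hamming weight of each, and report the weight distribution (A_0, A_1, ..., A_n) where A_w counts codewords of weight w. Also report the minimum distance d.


Weight distribution: A_0 = 1, A_1 = 1, A_2 = 1, A_3 = 4, A_4 = 5, A_5 = 3, A_6 = 1. Minimum distance d = 1.

Enumerate all 2^4 = 16 messages m ∈ F_2^4.
For each, compute codeword c = mG in F_2^7, then tally its weight.
  m = 0000 → c = 0000000, weight = 0.
  m = 1000 → c = 0011111, weight = 5.
  m = 0100 → c = 1111101, weight = 6.
  m = 1100 → c = 1100010, weight = 3.
  m = 0010 → c = 1101010, weight = 4.
  m = 1010 → c = 1110101, weight = 5.
  m = 0110 → c = 0010111, weight = 4.
  m = 1110 → c = 0001000, weight = 1.
  m = 0001 → c = 0101100, weight = 3.
  m = 1001 → c = 0110011, weight = 4.
  m = 0101 → c = 1010001, weight = 3.
  m = 1101 → c = 1001110, weight = 4.
  m = 0011 → c = 1000110, weight = 3.
  m = 1011 → c = 1011001, weight = 4.
  m = 0111 → c = 0111011, weight = 5.
  m = 1111 → c = 0100100, weight = 2.
Tally weights:
  weight 0: 1 codewords.
  weight 1: 1 codewords.
  weight 2: 1 codewords.
  weight 3: 4 codewords.
  weight 4: 5 codewords.
  weight 5: 3 codewords.
  weight 6: 1 codewords.
Minimum distance d = smallest w > 0 with A_w > 0 = 1.
Sanity: Σ A_w = 16 = 2^4 = 16 ✓.


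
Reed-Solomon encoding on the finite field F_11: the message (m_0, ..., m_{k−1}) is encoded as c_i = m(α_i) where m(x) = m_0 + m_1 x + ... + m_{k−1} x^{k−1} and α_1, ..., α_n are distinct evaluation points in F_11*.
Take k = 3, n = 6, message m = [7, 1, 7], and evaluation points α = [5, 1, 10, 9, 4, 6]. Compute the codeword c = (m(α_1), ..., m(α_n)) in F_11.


c = [0, 4, 2, 0, 2, 1]

Message polynomial: m(x) = 7 + 1·x + 7·x^2 (mod 11).
For each evaluation point α_i, compute m(α_i) mod 11:
  α_1 = 5: Horner steps 7 → 3 → 0, so m(5) = 0.
  α_2 = 1: Horner steps 7 → 8 → 4, so m(1) = 4.
  α_3 = 10: Horner steps 7 → 5 → 2, so m(10) = 2.
  α_4 = 9: Horner steps 7 → 9 → 0, so m(9) = 0.
  α_5 = 4: Horner steps 7 → 7 → 2, so m(4) = 2.
  α_6 = 6: Horner steps 7 → 10 → 1, so m(6) = 1.
Codeword c = [0, 4, 2, 0, 2, 1] ∈ F_11^6.


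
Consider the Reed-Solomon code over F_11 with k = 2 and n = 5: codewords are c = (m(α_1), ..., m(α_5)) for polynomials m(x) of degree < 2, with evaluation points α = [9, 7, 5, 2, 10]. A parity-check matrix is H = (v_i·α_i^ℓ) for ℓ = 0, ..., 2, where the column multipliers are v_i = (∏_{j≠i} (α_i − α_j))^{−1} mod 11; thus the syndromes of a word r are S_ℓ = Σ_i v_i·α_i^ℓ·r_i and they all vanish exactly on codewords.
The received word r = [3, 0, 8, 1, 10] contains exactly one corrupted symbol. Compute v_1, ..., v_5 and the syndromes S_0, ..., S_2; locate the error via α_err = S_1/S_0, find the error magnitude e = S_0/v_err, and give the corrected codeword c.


S = (9, 7, 3), error at position 4, error magnitude e = 3, c = [3, 0, 8, 9, 10].

Step 1: column multipliers v_i = (∏_{j≠i}(α_i − α_j))^{−1} mod 11.
  i = 1 (α = 9): (9−7)(9−5)(9−2)(9−10) = 2·4·7·(−1) = −56 ≡ 10, so v_1 = 10^{−1} = 10 (mod 11).
  i = 2 (α = 7): (7−9)(7−5)(7−2)(7−10) = (−2)·2·5·(−3) = 60 ≡ 5, so v_2 = 5^{−1} = 9 (mod 11).
  i = 3 (α = 5): (5−9)(5−7)(5−2)(5−10) = (−4)·(−2)·3·(−5) = −120 ≡ 1, so v_3 = 1^{−1} = 1 (mod 11).
  i = 4 (α = 2): (2−9)(2−7)(2−5)(2−10) = (−7)·(−5)·(−3)·(−8) = 840 ≡ 4, so v_4 = 4^{−1} = 3 (mod 11).
  i = 5 (α = 10): (10−9)(10−7)(10−5)(10−2) = 1·3·5·8 = 120 ≡ 10, so v_5 = 10^{−1} = 10 (mod 11).
  v = [10, 9, 1, 3, 10].
Step 2: syndromes of r = [3, 0, 8, 1, 10] (all sums mod 11).
  S_0 = Σ v_i r_i = 10·3 + 9·0 + 1·8 + 3·1 + 10·10 = 141 ≡ 9.
  S_1 = Σ v_i α_i r_i = 10·9·3 + 9·7·0 + 1·5·8 + 3·2·1 + 10·10·10 = 1316 ≡ 7.
  α_i^2 mod 11 = [4, 5, 3, 4, 1].
  S_2 = Σ v_i α_i^2 r_i = 10·4·3 + 9·5·0 + 1·3·8 + 3·4·1 + 10·1·10 = 256 ≡ 3.
  S = (9, 7, 3) ≠ 0, so r is not a codeword (an error is present).
Step 3: locate the error. For a single error e at position i, S_ℓ = v_i·e·α_i^ℓ, so α_err = S_1/S_0.
  S_0^{−1} = 9^{−1} = 5 (mod 11), so α_err = 7·5 = 35 ≡ 2 = α_4. Error position i = 4.
  Consistency check: S_2/S_1 = 3·8 = 24 ≡ 2 = α_err ✓ (single-error assumption holds).
Step 4: error magnitude e = S_0/v_4 = S_0·∏_{j≠4}(α_4 − α_j) = 9·4 = 36 ≡ 3 (mod 11).
Step 5: correct position 4: c_4 = r_4 − e = 1 − 3 ≡ 9 (mod 11). Hence c = [3, 0, 8, 9, 10].
  Check: interpolating c through the α_i gives m(x) = 6 + 7·x (degree < 2) with m(α_i) = c_i for every i, so c is indeed a codeword.


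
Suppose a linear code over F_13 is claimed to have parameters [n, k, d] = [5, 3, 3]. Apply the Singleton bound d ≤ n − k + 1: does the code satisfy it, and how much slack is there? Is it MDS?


Singleton RHS = n − k + 1 = 3, slack = 0, bound satisfied, MDS.

Singleton bound: d ≤ n − k + 1.
Here n = 5, k = 3, so n − k + 1 = 3.
Given d = 3, check d ≤ 3: YES.
Slack = (n − k + 1) − d = 0.
The code is MDS (slack = 0).
Description: the claimed parameters are [5, 3, 3]_13; such a code would be MDS (meets Singleton bound).


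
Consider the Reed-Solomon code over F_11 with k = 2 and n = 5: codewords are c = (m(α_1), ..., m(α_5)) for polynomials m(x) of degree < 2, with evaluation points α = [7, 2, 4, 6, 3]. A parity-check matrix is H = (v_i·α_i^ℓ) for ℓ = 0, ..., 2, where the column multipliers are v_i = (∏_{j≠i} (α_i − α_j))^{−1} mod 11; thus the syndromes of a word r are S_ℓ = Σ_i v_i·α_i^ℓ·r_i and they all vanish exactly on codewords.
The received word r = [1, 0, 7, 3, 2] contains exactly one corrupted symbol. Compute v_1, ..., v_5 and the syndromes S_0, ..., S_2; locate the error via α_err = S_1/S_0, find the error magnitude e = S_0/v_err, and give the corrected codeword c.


S = (7, 10, 8), error at position 5, error magnitude e = 4, c = [1, 0, 7, 3, 9].

Step 1: column multipliers v_i = (∏_{j≠i}(α_i − α_j))^{−1} mod 11.
  i = 1 (α = 7): (7−2)(7−4)(7−6)(7−3) = 5·3·1·4 = 60 ≡ 5, so v_1 = 5^{−1} = 9 (mod 11).
  i = 2 (α = 2): (2−7)(2−4)(2−6)(2−3) = (−5)·(−2)·(−4)·(−1) = 40 ≡ 7, so v_2 = 7^{−1} = 8 (mod 11).
  i = 3 (α = 4): (4−7)(4−2)(4−6)(4−3) = (−3)·2·(−2)·1 = 12 ≡ 1, so v_3 = 1^{−1} = 1 (mod 11).
  i = 4 (α = 6): (6−7)(6−2)(6−4)(6−3) = (−1)·4·2·3 = −24 ≡ 9, so v_4 = 9^{−1} = 5 (mod 11).
  i = 5 (α = 3): (3−7)(3−2)(3−4)(3−6) = (−4)·1·(−1)·(−3) = −12 ≡ 10, so v_5 = 10^{−1} = 10 (mod 11).
  v = [9, 8, 1, 5, 10].
Step 2: syndromes of r = [1, 0, 7, 3, 2] (all sums mod 11).
  S_0 = Σ v_i r_i = 9·1 + 8·0 + 1·7 + 5·3 + 10·2 = 51 ≡ 7.
  S_1 = Σ v_i α_i r_i = 9·7·1 + 8·2·0 + 1·4·7 + 5·6·3 + 10·3·2 = 241 ≡ 10.
  α_i^2 mod 11 = [5, 4, 5, 3, 9].
  S_2 = Σ v_i α_i^2 r_i = 9·5·1 + 8·4·0 + 1·5·7 + 5·3·3 + 10·9·2 = 305 ≡ 8.
  S = (7, 10, 8) ≠ 0, so r is not a codeword (an error is present).
Step 3: locate the error. For a single error e at position i, S_ℓ = v_i·e·α_i^ℓ, so α_err = S_1/S_0.
  S_0^{−1} = 7^{−1} = 8 (mod 11), so α_err = 10·8 = 80 ≡ 3 = α_5. Error position i = 5.
  Consistency check: S_2/S_1 = 8·10 = 80 ≡ 3 = α_err ✓ (single-error assumption holds).
Step 4: error magnitude e = S_0/v_5 = S_0·∏_{j≠5}(α_5 − α_j) = 7·10 = 70 ≡ 4 (mod 11).
Step 5: correct position 5: c_5 = r_5 − e = 2 − 4 ≡ 9 (mod 11). Hence c = [1, 0, 7, 3, 9].
  Check: interpolating c through the α_i gives m(x) = 4 + 9·x (degree < 2) with m(α_i) = c_i for every i, so c is indeed a codeword.


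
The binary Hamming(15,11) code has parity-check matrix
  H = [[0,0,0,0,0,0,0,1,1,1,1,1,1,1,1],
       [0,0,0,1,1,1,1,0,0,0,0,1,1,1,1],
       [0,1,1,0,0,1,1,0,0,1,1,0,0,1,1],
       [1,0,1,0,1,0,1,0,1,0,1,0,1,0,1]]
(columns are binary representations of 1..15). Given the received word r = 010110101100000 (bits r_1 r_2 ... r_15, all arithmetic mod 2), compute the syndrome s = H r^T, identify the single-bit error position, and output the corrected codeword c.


s = (0, 1, 1, 1)^T, error position = 7, corrected codeword c = 010110001100000

Compute s = H r^T mod 2 one row at a time:
  s_1 = 0 + 1 + 1 + 0 + 0 + 0 + 0 + 0 = 2 ≡ 0 (mod 2).
  s_2 = 1 + 1 + 0 + 1 + 0 + 0 + 0 + 0 = 3 ≡ 1 (mod 2).
  s_3 = 1 + 0 + 0 + 1 + 1 + 0 + 0 + 0 = 3 ≡ 1 (mod 2).
  s_4 = 0 + 0 + 1 + 1 + 1 + 0 + 0 + 0 = 3 ≡ 1 (mod 2).
s = (0, 1, 1, 1)^T — this equals column 7 of H (binary 0111), so error is at position 7.
Correct: flip bit 7 of r = 010110101100000 to get c = 010110001100000.


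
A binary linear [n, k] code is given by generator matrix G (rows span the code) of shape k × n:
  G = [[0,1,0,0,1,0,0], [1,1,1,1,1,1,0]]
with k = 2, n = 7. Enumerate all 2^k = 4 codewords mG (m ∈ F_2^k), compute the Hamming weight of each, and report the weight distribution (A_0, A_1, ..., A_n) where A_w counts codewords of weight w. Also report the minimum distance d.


Weight distribution: A_0 = 1, A_2 = 1, A_4 = 1, A_6 = 1. Minimum distance d = 2.

Enumerate all 2^2 = 4 messages m ∈ F_2^2.
For each, compute codeword c = mG in F_2^7, then tally its weight.
  m = 00 → c = 0000000, weight = 0.
  m = 10 → c = 0100100, weight = 2.
  m = 01 → c = 1111110, weight = 6.
  m = 11 → c = 1011010, weight = 4.
Tally weights:
  weight 0: 1 codewords.
  weight 2: 1 codewords.
  weight 4: 1 codewords.
  weight 6: 1 codewords.
Minimum distance d = smallest w > 0 with A_w > 0 = 2.
Sanity: Σ A_w = 4 = 2^2 = 4 ✓.


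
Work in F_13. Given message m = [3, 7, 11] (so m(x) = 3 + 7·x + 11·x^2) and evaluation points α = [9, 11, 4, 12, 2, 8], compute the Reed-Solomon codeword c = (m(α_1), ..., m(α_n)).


c = [8, 7, 12, 7, 9, 9]

Message polynomial: m(x) = 3 + 7·x + 11·x^2 (mod 13).
For each evaluation point α_i, compute m(α_i) mod 13:
  α_1 = 9: Horner steps 11 → 2 → 8, so m(9) = 8.
  α_2 = 11: Horner steps 11 → 11 → 7, so m(11) = 7.
  α_3 = 4: Horner steps 11 → 12 → 12, so m(4) = 12.
  α_4 = 12: Horner steps 11 → 9 → 7, so m(12) = 7.
  α_5 = 2: Horner steps 11 → 3 → 9, so m(2) = 9.
  α_6 = 8: Horner steps 11 → 4 → 9, so m(8) = 9.
Codeword c = [8, 7, 12, 7, 9, 9] ∈ F_13^6.


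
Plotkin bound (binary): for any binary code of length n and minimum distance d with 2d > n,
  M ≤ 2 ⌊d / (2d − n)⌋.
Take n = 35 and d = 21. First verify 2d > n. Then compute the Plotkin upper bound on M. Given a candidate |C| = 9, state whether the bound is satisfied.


Plotkin bound M ≤ 6; given |C| = 9 > bound (violated).

Check applicability: 2d = 42, n = 35.
2d − n = 7 > 0, so Plotkin applies.
Compute d/(2d−n) = 21/7 ≈ 3.0000.
⌊d/(2d−n)⌋ = 3.
Plotkin bound: M ≤ 2·3 = 6.
Given |C| = 9, check: VIOLATED.
This |C| is above the Plotkin bound, so no binary code with n = 35, d = 21 and 9 codewords exists.


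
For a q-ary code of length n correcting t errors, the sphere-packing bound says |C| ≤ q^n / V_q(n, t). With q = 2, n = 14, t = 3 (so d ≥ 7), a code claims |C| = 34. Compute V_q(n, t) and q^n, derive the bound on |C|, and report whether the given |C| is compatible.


V_q(n, t) = 470, q^n = 16384, Hamming bound = 34, |C| = 34 ≤ bound (satisfied).

Step 1: Compute V_q(n, t) = Σ_{j=0}^3 C(n, j) (q−1)^j.
  j = 0: C(14,0)·(1)^0 = 1·1 = 1.
  j = 1: C(14,1)·(1)^1 = 14·1 = 14.
  j = 2: C(14,2)·(1)^2 = 91·1 = 91.
  j = 3: C(14,3)·(1)^3 = 364·1 = 364.
  V_q(n, t) = 1 + 14 + 91 + 364 = 470.
Step 2: q^n = 2^14 = 16384.
Step 3: Hamming bound ⌊q^n / V_q(n,t)⌋ = ⌊16384/470⌋ = 34.
Step 4: Compare |C| = 34 to 34: satisfied.
The claimed |C| lies at the Hamming bound (tight).


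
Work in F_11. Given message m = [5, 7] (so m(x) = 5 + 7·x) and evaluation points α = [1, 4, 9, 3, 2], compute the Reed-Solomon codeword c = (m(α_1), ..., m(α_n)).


c = [1, 0, 2, 4, 8]

Message polynomial: m(x) = 5 + 7·x (mod 11).
For each evaluation point α_i, compute m(α_i) mod 11:
  α_1 = 1: Horner steps 7 → 1, so m(1) = 1.
  α_2 = 4: Horner steps 7 → 0, so m(4) = 0.
  α_3 = 9: Horner steps 7 → 2, so m(9) = 2.
  α_4 = 3: Horner steps 7 → 4, so m(3) = 4.
  α_5 = 2: Horner steps 7 → 8, so m(2) = 8.
Codeword c = [1, 0, 2, 4, 8] ∈ F_11^5.


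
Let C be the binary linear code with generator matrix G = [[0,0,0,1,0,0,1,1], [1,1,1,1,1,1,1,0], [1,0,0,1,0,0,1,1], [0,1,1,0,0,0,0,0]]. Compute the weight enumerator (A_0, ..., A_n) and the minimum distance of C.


Weight distribution: A_0 = 1, A_1 = 1, A_2 = 1, A_3 = 3, A_4 = 3, A_5 = 3, A_6 = 3, A_7 = 1. Minimum distance d = 1.

Enumerate all 2^4 = 16 messages m ∈ F_2^4.
For each, compute codeword c = mG in F_2^8, then tally its weight.
  m = 0000 → c = 00000000, weight = 0.
  m = 1000 → c = 00010011, weight = 3.
  m = 0100 → c = 11111110, weight = 7.
  m = 1100 → c = 11101101, weight = 6.
  m = 0010 → c = 10010011, weight = 4.
  m = 1010 → c = 10000000, weight = 1.
  m = 0110 → c = 01101101, weight = 5.
  m = 1110 → c = 01111110, weight = 6.
  m = 0001 → c = 01100000, weight = 2.
  m = 1001 → c = 01110011, weight = 5.
  m = 0101 → c = 10011110, weight = 5.
  m = 1101 → c = 10001101, weight = 4.
  m = 0011 → c = 11110011, weight = 6.
  m = 1011 → c = 11100000, weight = 3.
  m = 0111 → c = 00001101, weight = 3.
  m = 1111 → c = 00011110, weight = 4.
Tally weights:
  weight 0: 1 codewords.
  weight 1: 1 codewords.
  weight 2: 1 codewords.
  weight 3: 3 codewords.
  weight 4: 3 codewords.
  weight 5: 3 codewords.
  weight 6: 3 codewords.
  weight 7: 1 codewords.
Minimum distance d = smallest w > 0 with A_w > 0 = 1.
Sanity: Σ A_w = 16 = 2^4 = 16 ✓.


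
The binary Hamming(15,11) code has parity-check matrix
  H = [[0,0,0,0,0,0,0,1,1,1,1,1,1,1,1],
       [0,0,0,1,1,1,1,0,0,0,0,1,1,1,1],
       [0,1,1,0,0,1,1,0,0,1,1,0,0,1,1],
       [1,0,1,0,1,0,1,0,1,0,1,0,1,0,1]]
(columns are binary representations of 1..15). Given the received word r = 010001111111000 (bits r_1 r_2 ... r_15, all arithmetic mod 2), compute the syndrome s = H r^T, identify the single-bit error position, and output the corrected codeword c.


s = (1, 1, 1, 1)^T, error position = 15, corrected codeword c = 010001111111001

Compute s = H r^T mod 2 one row at a time:
  s_1 = 1 + 1 + 1 + 1 + 1 + 0 + 0 + 0 = 5 ≡ 1 (mod 2).
  s_2 = 0 + 0 + 1 + 1 + 1 + 0 + 0 + 0 = 3 ≡ 1 (mod 2).
  s_3 = 1 + 0 + 1 + 1 + 1 + 1 + 0 + 0 = 5 ≡ 1 (mod 2).
  s_4 = 0 + 0 + 0 + 1 + 1 + 1 + 0 + 0 = 3 ≡ 1 (mod 2).
s = (1, 1, 1, 1)^T — this equals column 15 of H (binary 1111), so error is at position 15.
Correct: flip bit 15 of r = 010001111111000 to get c = 010001111111001.


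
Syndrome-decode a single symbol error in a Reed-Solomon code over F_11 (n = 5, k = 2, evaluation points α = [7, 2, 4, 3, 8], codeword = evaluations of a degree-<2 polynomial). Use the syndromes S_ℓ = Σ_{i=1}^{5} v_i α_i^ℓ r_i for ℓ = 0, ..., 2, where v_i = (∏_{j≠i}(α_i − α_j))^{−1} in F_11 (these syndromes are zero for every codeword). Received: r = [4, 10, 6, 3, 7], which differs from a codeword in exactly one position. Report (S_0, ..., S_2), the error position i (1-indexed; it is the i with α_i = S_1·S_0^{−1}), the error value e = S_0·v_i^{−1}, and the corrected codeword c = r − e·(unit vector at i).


S = (2, 4, 8), error at position 2, error magnitude e = 10, c = [4, 0, 6, 3, 7].

Step 1: column multipliers v_i = (∏_{j≠i}(α_i − α_j))^{−1} mod 11.
  i = 1 (α = 7): (7−2)(7−4)(7−3)(7−8) = 5·3·4·(−1) = −60 ≡ 6, so v_1 = 6^{−1} = 2 (mod 11).
  i = 2 (α = 2): (2−7)(2−4)(2−3)(2−8) = (−5)·(−2)·(−1)·(−6) = 60 ≡ 5, so v_2 = 5^{−1} = 9 (mod 11).
  i = 3 (α = 4): (4−7)(4−2)(4−3)(4−8) = (−3)·2·1·(−4) = 24 ≡ 2, so v_3 = 2^{−1} = 6 (mod 11).
  i = 4 (α = 3): (3−7)(3−2)(3−4)(3−8) = (−4)·1·(−1)·(−5) = −20 ≡ 2, so v_4 = 2^{−1} = 6 (mod 11).
  i = 5 (α = 8): (8−7)(8−2)(8−4)(8−3) = 1·6·4·5 = 120 ≡ 10, so v_5 = 10^{−1} = 10 (mod 11).
  v = [2, 9, 6, 6, 10].
Step 2: syndromes of r = [4, 10, 6, 3, 7] (all sums mod 11).
  S_0 = Σ v_i r_i = 2·4 + 9·10 + 6·6 + 6·3 + 10·7 = 222 ≡ 2.
  S_1 = Σ v_i α_i r_i = 2·7·4 + 9·2·10 + 6·4·6 + 6·3·3 + 10·8·7 = 994 ≡ 4.
  α_i^2 mod 11 = [5, 4, 5, 9, 9].
  S_2 = Σ v_i α_i^2 r_i = 2·5·4 + 9·4·10 + 6·5·6 + 6·9·3 + 10·9·7 = 1372 ≡ 8.
  S = (2, 4, 8) ≠ 0, so r is not a codeword (an error is present).
Step 3: locate the error. For a single error e at position i, S_ℓ = v_i·e·α_i^ℓ, so α_err = S_1/S_0.
  S_0^{−1} = 2^{−1} = 6 (mod 11), so α_err = 4·6 = 24 ≡ 2 = α_2. Error position i = 2.
  Consistency check: S_2/S_1 = 8·3 = 24 ≡ 2 = α_err ✓ (single-error assumption holds).
Step 4: error magnitude e = S_0/v_2 = S_0·∏_{j≠2}(α_2 − α_j) = 2·5 = 10 ≡ 10 (mod 11).
Step 5: correct position 2: c_2 = r_2 − e = 10 − 10 ≡ 0 (mod 11). Hence c = [4, 0, 6, 3, 7].
  Check: interpolating c through the α_i gives m(x) = 5 + 3·x (degree < 2) with m(α_i) = c_i for every i, so c is indeed a codeword.


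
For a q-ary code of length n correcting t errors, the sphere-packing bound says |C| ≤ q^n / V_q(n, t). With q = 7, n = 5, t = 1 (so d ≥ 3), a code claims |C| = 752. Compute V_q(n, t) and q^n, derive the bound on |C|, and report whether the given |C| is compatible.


V_q(n, t) = 31, q^n = 16807, Hamming bound = 542, |C| = 752 > bound (violated).

Step 1: Compute V_q(n, t) = Σ_{j=0}^1 C(n, j) (q−1)^j.
  j = 0: C(5,0)·(6)^0 = 1·1 = 1.
  j = 1: C(5,1)·(6)^1 = 5·6 = 30.
  V_q(n, t) = 1 + 30 = 31.
Step 2: q^n = 7^5 = 16807.
Step 3: Hamming bound ⌊q^n / V_q(n,t)⌋ = ⌊16807/31⌋ = 542.
Step 4: Compare |C| = 752 to 542: violated.
The claimed |C| lies above the Hamming bound, so no 7-ary code of length 5 with d ≥ 3 can have 752 codewords.


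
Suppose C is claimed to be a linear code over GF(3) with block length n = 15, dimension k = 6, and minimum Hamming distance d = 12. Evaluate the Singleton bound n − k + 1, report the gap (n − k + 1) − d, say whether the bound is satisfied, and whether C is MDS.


Singleton RHS = n − k + 1 = 10, slack = -2, bound violated (no such code; not MDS).

Singleton bound: d ≤ n − k + 1.
Here n = 15, k = 6, so n − k + 1 = 10.
Given d = 12, check d ≤ 10: NO.
Slack = (n − k + 1) − d = -2.
The slack is negative: d = 12 exceeds n − k + 1 = 10 by 2, so the Singleton bound is violated and no linear [15, 6, 12]_3 code can exist. In particular it is not MDS (MDS requires d = n − k + 1 exactly).
Description: the claimed parameters are [15, 6, 12]_3; such a code would be impossible (violates the Singleton bound).


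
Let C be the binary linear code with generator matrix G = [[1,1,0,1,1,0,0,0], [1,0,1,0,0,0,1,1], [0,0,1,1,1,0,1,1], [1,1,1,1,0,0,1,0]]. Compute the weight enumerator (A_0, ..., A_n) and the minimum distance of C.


Weight distribution: A_0 = 1, A_1 = 1, A_2 = 1, A_3 = 4, A_4 = 5, A_5 = 3, A_6 = 1. Minimum distance d = 1.

Enumerate all 2^4 = 16 messages m ∈ F_2^4.
For each, compute codeword c = mG in F_2^8, then tally its weight.
  m = 0000 → c = 00000000, weight = 0.
  m = 1000 → c = 11011000, weight = 4.
  m = 0100 → c = 10100011, weight = 4.
  m = 1100 → c = 01111011, weight = 6.
  m = 0010 → c = 00111011, weight = 5.
  m = 1010 → c = 11100011, weight = 5.
  m = 0110 → c = 10011000, weight = 3.
  m = 1110 → c = 01000000, weight = 1.
  m = 0001 → c = 11110010, weight = 5.
  m = 1001 → c = 00101010, weight = 3.
  m = 0101 → c = 01010001, weight = 3.
  m = 1101 → c = 10001001, weight = 3.
  m = 0011 → c = 11001001, weight = 4.
  m = 1011 → c = 00010001, weight = 2.
  m = 0111 → c = 01101010, weight = 4.
  m = 1111 → c = 10110010, weight = 4.
Tally weights:
  weight 0: 1 codewords.
  weight 1: 1 codewords.
  weight 2: 1 codewords.
  weight 3: 4 codewords.
  weight 4: 5 codewords.
  weight 5: 3 codewords.
  weight 6: 1 codewords.
Minimum distance d = smallest w > 0 with A_w > 0 = 1.
Sanity: Σ A_w = 16 = 2^4 = 16 ✓.


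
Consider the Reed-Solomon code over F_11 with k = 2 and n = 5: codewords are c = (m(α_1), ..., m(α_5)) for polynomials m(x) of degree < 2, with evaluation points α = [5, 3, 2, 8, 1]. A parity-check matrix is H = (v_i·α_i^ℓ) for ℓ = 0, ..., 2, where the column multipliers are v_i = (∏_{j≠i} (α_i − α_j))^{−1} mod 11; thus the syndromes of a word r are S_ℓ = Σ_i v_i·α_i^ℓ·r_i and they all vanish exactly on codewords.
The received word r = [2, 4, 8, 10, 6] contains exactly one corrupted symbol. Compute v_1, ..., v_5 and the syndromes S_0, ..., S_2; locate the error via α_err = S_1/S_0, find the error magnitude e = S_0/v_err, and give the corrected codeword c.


S = (9, 7, 3), error at position 3, error magnitude e = 3, c = [2, 4, 5, 10, 6].

Step 1: column multipliers v_i = (∏_{j≠i}(α_i − α_j))^{−1} mod 11.
  i = 1 (α = 5): (5−3)(5−2)(5−8)(5−1) = 2·3·(−3)·4 = −72 ≡ 5, so v_1 = 5^{−1} = 9 (mod 11).
  i = 2 (α = 3): (3−5)(3−2)(3−8)(3−1) = (−2)·1·(−5)·2 = 20 ≡ 9, so v_2 = 9^{−1} = 5 (mod 11).
  i = 3 (α = 2): (2−5)(2−3)(2−8)(2−1) = (−3)·(−1)·(−6)·1 = −18 ≡ 4, so v_3 = 4^{−1} = 3 (mod 11).
  i = 4 (α = 8): (8−5)(8−3)(8−2)(8−1) = 3·5·6·7 = 630 ≡ 3, so v_4 = 3^{−1} = 4 (mod 11).
  i = 5 (α = 1): (1−5)(1−3)(1−2)(1−8) = (−4)·(−2)·(−1)·(−7) = 56 ≡ 1, so v_5 = 1^{−1} = 1 (mod 11).
  v = [9, 5, 3, 4, 1].
Step 2: syndromes of r = [2, 4, 8, 10, 6] (all sums mod 11).
  S_0 = Σ v_i r_i = 9·2 + 5·4 + 3·8 + 4·10 + 1·6 = 108 ≡ 9.
  S_1 = Σ v_i α_i r_i = 9·5·2 + 5·3·4 + 3·2·8 + 4·8·10 + 1·1·6 = 524 ≡ 7.
  α_i^2 mod 11 = [3, 9, 4, 9, 1].
  S_2 = Σ v_i α_i^2 r_i = 9·3·2 + 5·9·4 + 3·4·8 + 4·9·10 + 1·1·6 = 696 ≡ 3.
  S = (9, 7, 3) ≠ 0, so r is not a codeword (an error is present).
Step 3: locate the error. For a single error e at position i, S_ℓ = v_i·e·α_i^ℓ, so α_err = S_1/S_0.
  S_0^{−1} = 9^{−1} = 5 (mod 11), so α_err = 7·5 = 35 ≡ 2 = α_3. Error position i = 3.
  Consistency check: S_2/S_1 = 3·8 = 24 ≡ 2 = α_err ✓ (single-error assumption holds).
Step 4: error magnitude e = S_0/v_3 = S_0·∏_{j≠3}(α_3 − α_j) = 9·4 = 36 ≡ 3 (mod 11).
Step 5: correct position 3: c_3 = r_3 − e = 8 − 3 ≡ 5 (mod 11). Hence c = [2, 4, 5, 10, 6].
  Check: interpolating c through the α_i gives m(x) = 7 + 10·x (degree < 2) with m(α_i) = c_i for every i, so c is indeed a codeword.


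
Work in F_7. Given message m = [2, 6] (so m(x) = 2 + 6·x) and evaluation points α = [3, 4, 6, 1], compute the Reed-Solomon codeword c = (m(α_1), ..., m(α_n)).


c = [6, 5, 3, 1]

Message polynomial: m(x) = 2 + 6·x (mod 7).
For each evaluation point α_i, compute m(α_i) mod 7:
  α_1 = 3: Horner steps 6 → 6, so m(3) = 6.
  α_2 = 4: Horner steps 6 → 5, so m(4) = 5.
  α_3 = 6: Horner steps 6 → 3, so m(6) = 3.
  α_4 = 1: Horner steps 6 → 1, so m(1) = 1.
Codeword c = [6, 5, 3, 1] ∈ F_7^4.


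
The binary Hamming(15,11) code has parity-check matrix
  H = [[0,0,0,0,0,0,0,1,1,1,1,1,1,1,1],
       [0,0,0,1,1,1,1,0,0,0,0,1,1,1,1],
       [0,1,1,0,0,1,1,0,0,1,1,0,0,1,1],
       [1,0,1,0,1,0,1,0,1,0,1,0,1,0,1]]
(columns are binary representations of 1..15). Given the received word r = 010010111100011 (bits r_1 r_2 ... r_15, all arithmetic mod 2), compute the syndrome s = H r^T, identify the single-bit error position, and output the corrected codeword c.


s = (1, 0, 1, 0)^T, error position = 10, corrected codeword c = 010010111000011

Compute s = H r^T mod 2 one row at a time:
  s_1 = 1 + 1 + 1 + 0 + 0 + 0 + 1 + 1 = 5 ≡ 1 (mod 2).
  s_2 = 0 + 1 + 0 + 1 + 0 + 0 + 1 + 1 = 4 ≡ 0 (mod 2).
  s_3 = 1 + 0 + 0 + 1 + 1 + 0 + 1 + 1 = 5 ≡ 1 (mod 2).
  s_4 = 0 + 0 + 1 + 1 + 1 + 0 + 0 + 1 = 4 ≡ 0 (mod 2).
s = (1, 0, 1, 0)^T — this equals column 10 of H (binary 1010), so error is at position 10.
Correct: flip bit 10 of r = 010010111100011 to get c = 010010111000011.


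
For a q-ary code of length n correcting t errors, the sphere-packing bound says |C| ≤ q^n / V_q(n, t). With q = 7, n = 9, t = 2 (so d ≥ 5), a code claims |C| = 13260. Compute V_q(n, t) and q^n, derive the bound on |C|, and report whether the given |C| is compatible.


V_q(n, t) = 1351, q^n = 40353607, Hamming bound = 29869, |C| = 13260 ≤ bound (satisfied).

Step 1: Compute V_q(n, t) = Σ_{j=0}^2 C(n, j) (q−1)^j.
  j = 0: C(9,0)·(6)^0 = 1·1 = 1.
  j = 1: C(9,1)·(6)^1 = 9·6 = 54.
  j = 2: C(9,2)·(6)^2 = 36·36 = 1296.
  V_q(n, t) = 1 + 54 + 1296 = 1351.
Step 2: q^n = 7^9 = 40353607.
Step 3: Hamming bound ⌊q^n / V_q(n,t)⌋ = ⌊40353607/1351⌋ = 29869.
Step 4: Compare |C| = 13260 to 29869: satisfied.
The claimed |C| lies below the Hamming bound.


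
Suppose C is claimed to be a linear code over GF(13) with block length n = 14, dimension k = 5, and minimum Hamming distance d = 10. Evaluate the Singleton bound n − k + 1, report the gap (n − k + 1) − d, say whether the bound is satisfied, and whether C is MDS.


Singleton RHS = n − k + 1 = 10, slack = 0, bound satisfied, MDS.

Singleton bound: d ≤ n − k + 1.
Here n = 14, k = 5, so n − k + 1 = 10.
Given d = 10, check d ≤ 10: YES.
Slack = (n − k + 1) − d = 0.
The code is MDS (slack = 0).
Description: the claimed parameters are [14, 5, 10]_13; such a code would be MDS (meets Singleton bound).


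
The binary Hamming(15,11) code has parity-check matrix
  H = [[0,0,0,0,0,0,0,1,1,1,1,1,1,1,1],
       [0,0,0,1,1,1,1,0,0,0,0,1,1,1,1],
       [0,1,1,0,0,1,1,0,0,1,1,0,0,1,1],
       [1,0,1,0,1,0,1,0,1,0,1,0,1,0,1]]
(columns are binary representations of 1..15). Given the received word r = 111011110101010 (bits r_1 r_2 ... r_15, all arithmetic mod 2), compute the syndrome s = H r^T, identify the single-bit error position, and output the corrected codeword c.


s = (0, 1, 0, 0)^T, error position = 4, corrected codeword c = 111111110101010

Compute s = H r^T mod 2 one row at a time:
  s_1 = 1 + 0 + 1 + 0 + 1 + 0 + 1 + 0 = 4 ≡ 0 (mod 2).
  s_2 = 0 + 1 + 1 + 1 + 1 + 0 + 1 + 0 = 5 ≡ 1 (mod 2).
  s_3 = 1 + 1 + 1 + 1 + 1 + 0 + 1 + 0 = 6 ≡ 0 (mod 2).
  s_4 = 1 + 1 + 1 + 1 + 0 + 0 + 0 + 0 = 4 ≡ 0 (mod 2).
s = (0, 1, 0, 0)^T — this equals column 4 of H (binary 0100), so error is at position 4.
Correct: flip bit 4 of r = 111011110101010 to get c = 111111110101010.


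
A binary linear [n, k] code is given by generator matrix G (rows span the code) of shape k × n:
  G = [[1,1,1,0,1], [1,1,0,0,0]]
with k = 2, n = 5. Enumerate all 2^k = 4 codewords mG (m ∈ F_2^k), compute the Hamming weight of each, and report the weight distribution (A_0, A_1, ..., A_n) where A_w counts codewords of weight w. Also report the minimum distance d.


Weight distribution: A_0 = 1, A_2 = 2, A_4 = 1. Minimum distance d = 2.

Enumerate all 2^2 = 4 messages m ∈ F_2^2.
For each, compute codeword c = mG in F_2^5, then tally its weight.
  m = 00 → c = 00000, weight = 0.
  m = 10 → c = 11101, weight = 4.
  m = 01 → c = 11000, weight = 2.
  m = 11 → c = 00101, weight = 2.
Tally weights:
  weight 0: 1 codewords.
  weight 2: 2 codewords.
  weight 4: 1 codewords.
Minimum distance d = smallest w > 0 with A_w > 0 = 2.
Sanity: Σ A_w = 4 = 2^2 = 4 ✓.


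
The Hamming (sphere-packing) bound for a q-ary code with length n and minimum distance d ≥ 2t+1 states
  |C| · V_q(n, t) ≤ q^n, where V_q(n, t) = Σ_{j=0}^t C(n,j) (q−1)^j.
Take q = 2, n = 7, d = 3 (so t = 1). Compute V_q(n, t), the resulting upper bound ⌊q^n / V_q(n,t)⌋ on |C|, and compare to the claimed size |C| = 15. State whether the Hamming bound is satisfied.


V_q(n, t) = 8, q^n = 128, Hamming bound = 16, |C| = 15 ≤ bound (satisfied).

Step 1: Compute V_q(n, t) = Σ_{j=0}^1 C(n, j) (q−1)^j.
  j = 0: C(7,0)·(1)^0 = 1·1 = 1.
  j = 1: C(7,1)·(1)^1 = 7·1 = 7.
  V_q(n, t) = 1 + 7 = 8.
Step 2: q^n = 2^7 = 128.
Step 3: Hamming bound ⌊q^n / V_q(n,t)⌋ = ⌊128/8⌋ = 16.
Step 4: Compare |C| = 15 to 16: satisfied.
The claimed |C| lies below the Hamming bound.
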